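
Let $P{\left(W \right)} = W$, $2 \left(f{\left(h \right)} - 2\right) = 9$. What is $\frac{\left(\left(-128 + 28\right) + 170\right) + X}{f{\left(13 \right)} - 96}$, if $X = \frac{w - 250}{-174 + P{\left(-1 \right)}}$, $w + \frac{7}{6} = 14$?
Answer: $- \frac{74923}{93975} \approx -0.79727$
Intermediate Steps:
$w = \frac{77}{6}$ ($w = - \frac{7}{6} + 14 = \frac{77}{6} \approx 12.833$)
$f{\left(h \right)} = \frac{13}{2}$ ($f{\left(h \right)} = 2 + \frac{1}{2} \cdot 9 = 2 + \frac{9}{2} = \frac{13}{2}$)
$X = \frac{1423}{1050}$ ($X = \frac{\frac{77}{6} - 250}{-174 - 1} = - \frac{1423}{6 \left(-175\right)} = \left(- \frac{1423}{6}\right) \left(- \frac{1}{175}\right) = \frac{1423}{1050} \approx 1.3552$)
$\frac{\left(\left(-128 + 28\right) + 170\right) + X}{f{\left(13 \right)} - 96} = \frac{\left(\left(-128 + 28\right) + 170\right) + \frac{1423}{1050}}{\frac{13}{2} - 96} = \frac{\left(-100 + 170\right) + \frac{1423}{1050}}{- \frac{179}{2}} = - \frac{2 \left(70 + \frac{1423}{1050}\right)}{179} = \left(- \frac{2}{179}\right) \frac{74923}{1050} = - \frac{74923}{93975}$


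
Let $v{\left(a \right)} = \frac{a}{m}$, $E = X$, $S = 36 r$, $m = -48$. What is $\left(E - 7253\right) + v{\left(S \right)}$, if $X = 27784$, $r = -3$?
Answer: $\frac{82133}{4} \approx 20533.0$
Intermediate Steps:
$S = -108$ ($S = 36 \left(-3\right) = -108$)
$E = 27784$
$v{\left(a \right)} = - \frac{a}{48}$ ($v{\left(a \right)} = \frac{a}{-48} = a \left(- \frac{1}{48}\right) = - \frac{a}{48}$)
$\left(E - 7253\right) + v{\left(S \right)} = \left(27784 - 7253\right) - - \frac{9}{4} = \left(27784 - 7253\right) + \frac{9}{4} = 20531 + \frac{9}{4} = \frac{82133}{4}$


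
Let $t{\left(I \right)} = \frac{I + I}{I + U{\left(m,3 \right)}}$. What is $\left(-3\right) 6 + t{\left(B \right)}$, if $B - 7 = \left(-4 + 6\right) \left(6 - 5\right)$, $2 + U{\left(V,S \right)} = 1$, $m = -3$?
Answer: $- \frac{63}{4} \approx -15.75$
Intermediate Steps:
$U{\left(V,S \right)} = -1$ ($U{\left(V,S \right)} = -2 + 1 = -1$)
$B = 9$ ($B = 7 + \left(-4 + 6\right) \left(6 - 5\right) = 7 + 2 \cdot 1 = 7 + 2 = 9$)
$t{\left(I \right)} = \frac{2 I}{-1 + I}$ ($t{\left(I \right)} = \frac{I + I}{I - 1} = \frac{2 I}{-1 + I}$)
$\left(-3\right) 6 + t{\left(B \right)} = \left(-3\right) 6 + 2 \cdot 9 \frac{1}{-1 + 9} = -18 + 2 \cdot 9 \cdot \frac{1}{8} = -18 + \frac{9}{4} = - \frac{63}{4}$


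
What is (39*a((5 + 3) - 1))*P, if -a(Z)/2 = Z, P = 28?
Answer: -15288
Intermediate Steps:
a(Z) = -2*Z
(39*a((5 + 3) - 1))*P = (39*(-2*((5 + 3) - 1)))*28 = (39*(-2*(8 - 1)))*28 = (39*(-2*7))*28 = (39*(-14))*28 = -546*28 = -15288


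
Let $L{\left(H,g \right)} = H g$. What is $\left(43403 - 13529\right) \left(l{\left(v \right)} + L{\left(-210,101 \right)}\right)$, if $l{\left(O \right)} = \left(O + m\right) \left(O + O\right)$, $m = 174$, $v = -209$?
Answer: $-196570920$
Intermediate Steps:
$l{\left(O \right)} = 2 O \left(174 + O\right)$ ($l{\left(O \right)} = \left(O + 174\right) \left(O + O\right) = \left(174 + O\right) 2 O = 2 O \left(174 + O\right)$)
$\left(43403 - 13529\right) \left(l{\left(v \right)} + L{\left(-210,101 \right)}\right) = \left(43403 - 13529\right) \left(2 \left(-209\right) \left(174 - 209\right) - 21210\right) = 29874 \left(2 \left(-209\right) \left(-35\right) - 21210\right) = 29874 \left(14630 - 21210\right) = 29874 \left(-6580\right) = -196570920$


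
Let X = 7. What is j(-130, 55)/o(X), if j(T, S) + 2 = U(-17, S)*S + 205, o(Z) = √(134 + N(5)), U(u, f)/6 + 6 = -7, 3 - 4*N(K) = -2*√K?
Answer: -8174/√(539 + 2*√5) ≈ -350.63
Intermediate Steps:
N(K) = ¾ + √K/2 (N(K) = ¾ - (-1)*√K/2 = ¾ + √K/2)
U(u, f) = -78 (U(u, f) = -36 + 6*(-7) = -36 - 42 = -78)
o(Z) = √(539/4 + √5/2) (o(Z) = √(134 + (¾ + √5/2)) = √(539/4 + √5/2))
j(T, S) = 203 - 78*S (j(T, S) = -2 + (-78*S + 205) = -2 + (205 - 78*S) = 203 - 78*S)
j(-130, 55)/o(X) = (203 - 78*55)/((√(539 + 2*√5)/2)) = (203 - 4290)*(2/√(539 + 2*√5)) = -8174/√(539 + 2*√5)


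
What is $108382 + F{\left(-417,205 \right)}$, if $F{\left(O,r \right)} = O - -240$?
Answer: $108205$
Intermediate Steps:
$F{\left(O,r \right)} = 240 + O$ ($F{\left(O,r \right)} = O + 240 = 240 + O$)
$108382 + F{\left(-417,205 \right)} = 108382 + \left(240 - 417\right) = 108382 - 177 = 108205$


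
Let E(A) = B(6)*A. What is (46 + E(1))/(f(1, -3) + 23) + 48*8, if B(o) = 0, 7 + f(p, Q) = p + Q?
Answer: 2711/7 ≈ 387.29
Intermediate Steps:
f(p, Q) = -7 + Q + p (f(p, Q) = -7 + (p + Q) = -7 + (Q + p) = -7 + Q + p)
E(A) = 0 (E(A) = 0*A = 0)
(46 + E(1))/(f(1, -3) + 23) + 48*8 = (46 + 0)/((-7 - 3 + 1) + 23) + 48*8 = 46/(-9 + 23) + 384 = 46/14 + 384 = 46*(1/14) + 384 = 23/7 + 384 = 2711/7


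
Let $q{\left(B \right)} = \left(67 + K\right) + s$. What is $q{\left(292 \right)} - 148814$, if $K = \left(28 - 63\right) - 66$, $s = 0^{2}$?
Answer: $-148848$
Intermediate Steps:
$s = 0$
$K = -101$ ($K = -35 - 66 = -101$)
$q{\left(B \right)} = -34$ ($q{\left(B \right)} = \left(67 - 101\right) + 0 = -34 + 0 = -34$)
$q{\left(292 \right)} - 148814 = -34 - 148814 = -148848$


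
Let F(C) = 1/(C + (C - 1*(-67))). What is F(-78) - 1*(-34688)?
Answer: 3087231/89 ≈ 34688.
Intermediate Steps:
F(C) = 1/(67 + 2*C) (F(C) = 1/(C + (C + 67)) = 1/(C + (67 + C)) = 1/(67 + 2*C))
F(-78) - 1*(-34688) = 1/(67 + 2*(-78)) - 1*(-34688) = 1/(67 - 156) + 34688 = 1/(-89) + 34688 = -1/89 + 34688 = 3087231/89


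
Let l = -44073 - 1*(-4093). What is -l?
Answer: 39980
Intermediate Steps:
l = -39980 (l = -44073 + 4093 = -39980)
-l = -1*(-39980) = 39980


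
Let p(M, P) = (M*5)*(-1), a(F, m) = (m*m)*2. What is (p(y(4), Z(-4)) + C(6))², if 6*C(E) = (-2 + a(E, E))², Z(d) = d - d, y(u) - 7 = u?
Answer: 5221225/9 ≈ 5.8014e+5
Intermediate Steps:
y(u) = 7 + u
a(F, m) = 2*m² (a(F, m) = m²*2 = 2*m²)
Z(d) = 0
p(M, P) = -5*M (p(M, P) = (5*M)*(-1) = -5*M)
C(E) = (-2 + 2*E²)²/6
(p(y(4), Z(-4)) + C(6))² = (-5*(7 + 4) + 2*(-1 + 6²)²/3)² = (-5*11 + 2*(-1 + 36)²/3)² = (-55 + (⅔)*35²)² = (-55 + (⅔)*1225)² = (-55 + 2450/3)² = (2285/3)² = 5221225/9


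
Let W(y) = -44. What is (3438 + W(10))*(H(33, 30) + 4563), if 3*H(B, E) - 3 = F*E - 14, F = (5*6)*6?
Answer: 64750732/3 ≈ 2.1584e+7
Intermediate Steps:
F = 180 (F = 30*6 = 180)
H(B, E) = -11/3 + 60*E (H(B, E) = 1 + (180*E - 14)/3 = 1 + (-14 + 180*E)/3 = 1 + (-14/3 + 60*E) = -11/3 + 60*E)
(3438 + W(10))*(H(33, 30) + 4563) = (3438 - 44)*((-11/3 + 60*30) + 4563) = 3394*((-11/3 + 1800) + 4563) = 3394*(5389/3 + 4563) = 3394*(19078/3) = 64750732/3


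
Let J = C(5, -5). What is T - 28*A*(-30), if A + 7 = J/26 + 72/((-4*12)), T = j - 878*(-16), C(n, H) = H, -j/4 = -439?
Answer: 110532/13 ≈ 8502.5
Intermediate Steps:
j = 1756 (j = -4*(-439) = 1756)
T = 15804 (T = 1756 - 878*(-16) = 1756 + 14048 = 15804)
J = -5
A = -113/13 (A = -7 + (-5/26 + 72/((-4*12))) = -7 + (-5*1/26 + 72/(-48)) = -7 + (-5/26 + 72*(-1/48)) = -7 + (-5/26 - 3/2) = -7 - 22/13 = -113/13 ≈ -8.6923)
T - 28*A*(-30) = 15804 - 28*(-113/13)*(-30) = 15804 - (-3164)*(-30)/13 = 15804 - 1*94920/13 = 15804 - 94920/13 = 110532/13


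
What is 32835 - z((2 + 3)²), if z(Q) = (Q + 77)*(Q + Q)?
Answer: 27735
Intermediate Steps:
z(Q) = 2*Q*(77 + Q) (z(Q) = (77 + Q)*(2*Q) = 2*Q*(77 + Q))
32835 - z((2 + 3)²) = 32835 - 2*(2 + 3)²*(77 + (2 + 3)²) = 32835 - 2*5²*(77 + 5²) = 32835 - 2*25*(77 + 25) = 32835 - 2*25*102 = 32835 - 1*5100 = 32835 - 5100 = 27735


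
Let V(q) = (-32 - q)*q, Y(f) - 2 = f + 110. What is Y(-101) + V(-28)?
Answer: 123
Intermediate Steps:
Y(f) = 112 + f (Y(f) = 2 + (f + 110) = 2 + (110 + f) = 112 + f)
V(q) = q*(-32 - q)
Y(-101) + V(-28) = (112 - 101) - 1*(-28)*(32 - 28) = 11 - 1*(-28)*4 = 11 + 112 = 123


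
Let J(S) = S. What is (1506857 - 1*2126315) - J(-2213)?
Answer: -617245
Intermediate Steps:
(1506857 - 1*2126315) - J(-2213) = (1506857 - 1*2126315) - 1*(-2213) = (1506857 - 2126315) + 2213 = -619458 + 2213 = -617245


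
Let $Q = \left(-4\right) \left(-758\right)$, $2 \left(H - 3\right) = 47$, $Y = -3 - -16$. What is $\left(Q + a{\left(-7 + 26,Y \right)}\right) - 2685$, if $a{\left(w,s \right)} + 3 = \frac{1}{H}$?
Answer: $\frac{18234}{53} \approx 344.04$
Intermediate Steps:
$Y = 13$ ($Y = -3 + 16 = 13$)
$H = \frac{53}{2}$ ($H = 3 + \frac{1}{2} \cdot 47 = 3 + \frac{47}{2} = \frac{53}{2} \approx 26.5$)
$a{\left(w,s \right)} = - \frac{157}{53}$ ($a{\left(w,s \right)} = -3 + \frac{1}{\frac{53}{2}} = -3 + \frac{2}{53} = - \frac{157}{53}$)
$Q = 3032$
$\left(Q + a{\left(-7 + 26,Y \right)}\right) - 2685 = \left(3032 - \frac{157}{53}\right) - 2685 = \frac{160539}{53} - 2685 = \frac{18234}{53}$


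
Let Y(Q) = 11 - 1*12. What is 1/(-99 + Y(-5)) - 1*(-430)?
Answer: 42999/100 ≈ 429.99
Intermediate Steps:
Y(Q) = -1 (Y(Q) = 11 - 12 = -1)
1/(-99 + Y(-5)) - 1*(-430) = 1/(-99 - 1) - 1*(-430) = 1/(-100) + 430 = -1/100 + 430 = 42999/100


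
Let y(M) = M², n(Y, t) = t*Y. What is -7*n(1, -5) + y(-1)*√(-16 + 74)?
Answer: 35 + √58 ≈ 42.616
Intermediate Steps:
n(Y, t) = Y*t
-7*n(1, -5) + y(-1)*√(-16 + 74) = -7*(-5) + (-1)²*√(-16 + 74) = -7*(-5) + 1*√58 = 35 + √58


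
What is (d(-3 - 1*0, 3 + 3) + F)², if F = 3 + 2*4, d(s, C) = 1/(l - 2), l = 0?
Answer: 441/4 ≈ 110.25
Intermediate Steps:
d(s, C) = -½ (d(s, C) = 1/(0 - 2) = 1/(-2) = -½)
F = 11 (F = 3 + 8 = 11)
(d(-3 - 1*0, 3 + 3) + F)² = (-½ + 11)² = (21/2)² = 441/4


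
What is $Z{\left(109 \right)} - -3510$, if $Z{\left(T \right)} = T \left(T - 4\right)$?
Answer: $14955$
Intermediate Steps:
$Z{\left(T \right)} = T \left(-4 + T\right)$ ($Z{\left(T \right)} = T \left(T - 4\right) = T \left(-4 + T\right)$)
$Z{\left(109 \right)} - -3510 = 109 \left(-4 + 109\right) - -3510 = 109 \cdot 105 + 3510 = 11445 + 3510 = 14955$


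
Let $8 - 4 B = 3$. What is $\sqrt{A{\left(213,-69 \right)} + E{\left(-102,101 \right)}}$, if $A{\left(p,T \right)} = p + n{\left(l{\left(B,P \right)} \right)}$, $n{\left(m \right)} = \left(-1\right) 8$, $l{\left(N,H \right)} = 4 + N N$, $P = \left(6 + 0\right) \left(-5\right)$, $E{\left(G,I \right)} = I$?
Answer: $3 \sqrt{34} \approx 17.493$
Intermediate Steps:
$B = \frac{5}{4}$ ($B = 2 - \frac{3}{4} = \frac{5}{4} \approx 1.25$)
$P = -30$ ($P = 6 \left(-5\right) = -30$)
$l{\left(N,H \right)} = 4 + N^{2}$
$n{\left(m \right)} = -8$
$A{\left(p,T \right)} = -8 + p$ ($A{\left(p,T \right)} = p - 8 = -8 + p$)
$\sqrt{A{\left(213,-69 \right)} + E{\left(-102,101 \right)}} = \sqrt{\left(-8 + 213\right) + 101} = \sqrt{205 + 101} = \sqrt{306} = 3 \sqrt{34}$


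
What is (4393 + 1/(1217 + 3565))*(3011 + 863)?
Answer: 40691192399/2391 ≈ 1.7018e+7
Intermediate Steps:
(4393 + 1/(1217 + 3565))*(3011 + 863) = (4393 + 1/4782)*3874 = (21007327/4782)*3874 = 40691192399/2391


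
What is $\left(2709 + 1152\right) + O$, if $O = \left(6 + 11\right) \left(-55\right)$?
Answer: $2926$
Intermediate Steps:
$O = -935$ ($O = 17 \left(-55\right) = -935$)
$\left(2709 + 1152\right) + O = \left(2709 + 1152\right) - 935 = 3861 - 935 = 2926$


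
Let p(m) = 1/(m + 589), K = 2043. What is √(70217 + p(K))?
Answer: √121605733410/1316 ≈ 264.98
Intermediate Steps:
p(m) = 1/(589 + m)
√(70217 + p(K)) = √(70217 + 1/(589 + 2043)) = √(70217 + 1/2632) = √(184811145/2632) = √121605733410/1316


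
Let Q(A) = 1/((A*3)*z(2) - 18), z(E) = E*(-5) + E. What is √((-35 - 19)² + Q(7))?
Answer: 5*√4035270/186 ≈ 54.000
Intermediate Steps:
z(E) = -4*E (z(E) = -5*E + E = -4*E)
Q(A) = 1/(-18 - 24*A) (Q(A) = 1/((A*3)*(-4*2) - 18) = 1/((3*A)*(-8) - 18) = 1/(-24*A - 18) = 1/(-18 - 24*A))
√((-35 - 19)² + Q(7)) = √((-35 - 19)² - 1/(18 + 24*7)) = √((-54)² - 1/(18 + 168)) = √(2916 - 1/186) = √(542375/186) = 5*√4035270/186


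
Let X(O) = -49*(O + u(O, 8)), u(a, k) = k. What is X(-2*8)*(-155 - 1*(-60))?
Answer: -37240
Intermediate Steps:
X(O) = -392 - 49*O (X(O) = -49*(O + 8) = -49*(8 + O) = -392 - 49*O)
X(-2*8)*(-155 - 1*(-60)) = (-392 - (-98)*8)*(-155 - 1*(-60)) = (-392 - 49*(-16))*(-155 + 60) = (-392 + 784)*(-95) = 392*(-95) = -37240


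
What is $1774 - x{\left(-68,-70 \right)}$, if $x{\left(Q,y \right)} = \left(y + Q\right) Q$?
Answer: $-7610$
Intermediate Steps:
$x{\left(Q,y \right)} = Q \left(Q + y\right)$ ($x{\left(Q,y \right)} = \left(Q + y\right) Q = Q \left(Q + y\right)$)
$1774 - x{\left(-68,-70 \right)} = 1774 - - 68 \left(-68 - 70\right) = 1774 - \left(-68\right) \left(-138\right) = 1774 - 9384 = -7610$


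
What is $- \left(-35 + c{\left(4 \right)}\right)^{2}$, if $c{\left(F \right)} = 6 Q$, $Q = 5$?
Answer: $-25$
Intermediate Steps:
$c{\left(F \right)} = 30$ ($c{\left(F \right)} = 6 \cdot 5 = 30$)
$- \left(-35 + c{\left(4 \right)}\right)^{2} = - \left(-35 + 30\right)^{2} = - \left(-5\right)^{2} = \left(-1\right) 25 = -25$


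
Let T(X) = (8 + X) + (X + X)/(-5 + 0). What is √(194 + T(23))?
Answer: √5395/5 ≈ 14.690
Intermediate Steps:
T(X) = 8 + 3*X/5 (T(X) = (8 + X) + (2*X)/(-5) = (8 + X) + (2*X)*(-⅕) = (8 + X) - 2*X/5 = 8 + 3*X/5)
√(194 + T(23)) = √(194 + (8 + (⅗)*23)) = √(194 + (8 + 69/5)) = √(194 + 109/5) = √(1079/5) = √5395/5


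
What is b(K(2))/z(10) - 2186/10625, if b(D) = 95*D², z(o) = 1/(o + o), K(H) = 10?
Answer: 2018747814/10625 ≈ 1.9000e+5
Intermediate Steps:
z(o) = 1/(2*o)
b(K(2))/z(10) - 2186/10625 = (95*10²)/(((½)/10)) - 2186/10625 = (95*100)/(((½)*(⅒))) - 2186*1/10625 = 9500/(1/20) - 2186/10625 = 9500*20 - 2186/10625 = 190000 - 2186/10625 = 2018747814/10625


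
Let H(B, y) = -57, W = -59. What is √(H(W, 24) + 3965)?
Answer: 2*√977 ≈ 62.514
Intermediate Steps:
√(H(W, 24) + 3965) = √(-57 + 3965) = √3908 = 2*√977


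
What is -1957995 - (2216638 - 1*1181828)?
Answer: -2992805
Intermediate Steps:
-1957995 - (2216638 - 1*1181828) = -1957995 - (2216638 - 1181828) = -1957995 - 1*1034810 = -1957995 - 1034810 = -2992805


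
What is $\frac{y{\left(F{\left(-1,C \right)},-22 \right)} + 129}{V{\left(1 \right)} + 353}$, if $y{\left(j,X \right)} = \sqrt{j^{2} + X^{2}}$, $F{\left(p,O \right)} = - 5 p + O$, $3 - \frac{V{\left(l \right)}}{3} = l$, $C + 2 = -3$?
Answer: $\frac{151}{359} \approx 0.42061$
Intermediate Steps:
$C = -5$ ($C = -2 - 3 = -5$)
$V{\left(l \right)} = 9 - 3 l$
$F{\left(p,O \right)} = O - 5 p$
$y{\left(j,X \right)} = \sqrt{X^{2} + j^{2}}$
$\frac{y{\left(F{\left(-1,C \right)},-22 \right)} + 129}{V{\left(1 \right)} + 353} = \frac{\sqrt{\left(-22\right)^{2} + \left(-5 - -5\right)^{2}} + 129}{\left(9 - 3\right) + 353} = \frac{\sqrt{484 + \left(-5 + 5\right)^{2}} + 129}{\left(9 - 3\right) + 353} = \frac{\sqrt{484 + 0^{2}} + 129}{6 + 353} = \frac{\sqrt{484 + 0} + 129}{359} = \left(\sqrt{484} + 129\right) \frac{1}{359} = \left(22 + 129\right) \frac{1}{359} = 151 \cdot \frac{1}{359} = \frac{151}{359}$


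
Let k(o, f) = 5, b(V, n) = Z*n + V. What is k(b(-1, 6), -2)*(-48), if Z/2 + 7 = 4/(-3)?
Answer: -240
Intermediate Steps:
Z = -50/3 (Z = -14 + 2*(4/(-3)) = -14 + 2*(4*(-⅓)) = -14 + 2*(-4/3) = -14 - 8/3 = -50/3 ≈ -16.667)
b(V, n) = V - 50*n/3 (b(V, n) = -50*n/3 + V = V - 50*n/3)
k(b(-1, 6), -2)*(-48) = 5*(-48) = -240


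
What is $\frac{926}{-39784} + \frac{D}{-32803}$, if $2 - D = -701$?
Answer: $- \frac{29171865}{652517276} \approx -0.044707$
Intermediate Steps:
$D = 703$ ($D = 2 - -701 = 2 + 701 = 703$)
$\frac{926}{-39784} + \frac{D}{-32803} = \frac{926}{-39784} + \frac{703}{-32803} = 926 \left(- \frac{1}{39784}\right) + 703 \left(- \frac{1}{32803}\right) = - \frac{463}{19892} - \frac{703}{32803} = - \frac{29171865}{652517276}$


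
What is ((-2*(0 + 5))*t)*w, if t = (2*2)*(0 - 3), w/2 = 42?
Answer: 10080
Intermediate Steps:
w = 84 (w = 2*42 = 84)
t = -12 (t = 4*(-3) = -12)
((-2*(0 + 5))*t)*w = (-2*(0 + 5)*(-12))*84 = (-2*5*(-12))*84 = -10*(-12)*84 = 120*84 = 10080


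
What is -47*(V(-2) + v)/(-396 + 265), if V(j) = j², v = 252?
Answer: 12032/131 ≈ 91.847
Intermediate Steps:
-47*(V(-2) + v)/(-396 + 265) = -47*((-2)² + 252)/(-396 + 265) = -47*(4 + 252)/(-131) = -12032*(-1)/131 = -47*(-256/131) = 12032/131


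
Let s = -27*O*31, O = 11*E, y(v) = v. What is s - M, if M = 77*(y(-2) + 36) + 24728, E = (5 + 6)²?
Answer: -1141393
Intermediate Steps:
E = 121 (E = 11² = 121)
O = 1331 (O = 11*121 = 1331)
s = -1114047 (s = -27*1331*31 = -35937*31 = -1114047)
M = 27346 (M = 77*(-2 + 36) + 24728 = 77*34 + 24728 = 2618 + 24728 = 27346)
s - M = -1114047 - 1*27346 = -1114047 - 27346 = -1141393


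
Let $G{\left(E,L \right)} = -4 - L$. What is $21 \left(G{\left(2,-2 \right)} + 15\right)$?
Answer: $273$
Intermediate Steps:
$21 \left(G{\left(2,-2 \right)} + 15\right) = 21 \left(\left(-4 - -2\right) + 15\right) = 21 \left(\left(-4 + 2\right) + 15\right) = 21 \left(-2 + 15\right) = 21 \cdot 13 = 273$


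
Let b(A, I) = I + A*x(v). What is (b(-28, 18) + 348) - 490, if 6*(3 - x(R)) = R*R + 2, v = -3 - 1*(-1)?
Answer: -180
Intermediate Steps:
v = -2 (v = -3 + 1 = -2)
x(R) = 8/3 - R²/6 (x(R) = 3 - (R*R + 2)/6 = 3 - (R² + 2)/6 = 3 - (2 + R²)/6 = 3 + (-⅓ - R²/6) = 8/3 - R²/6)
b(A, I) = I + 2*A (b(A, I) = I + A*(8/3 - ⅙*(-2)²) = I + A*(8/3 - ⅙*4) = I + A*(8/3 - ⅔) = I + A*2 = I + 2*A)
(b(-28, 18) + 348) - 490 = ((18 + 2*(-28)) + 348) - 490 = ((18 - 56) + 348) - 490 = (-38 + 348) - 490 = 310 - 490 = -180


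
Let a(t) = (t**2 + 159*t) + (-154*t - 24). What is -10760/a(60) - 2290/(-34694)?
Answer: -2397575/884697 ≈ -2.7101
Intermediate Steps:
a(t) = -24 + t**2 + 5*t (a(t) = (t**2 + 159*t) + (-24 - 154*t) = -24 + t**2 + 5*t)
-10760/a(60) - 2290/(-34694) = -10760/(-24 + 60**2 + 5*60) - 2290/(-34694) = -10760/(-24 + 3600 + 300) - 2290*(-1/34694) = -10760/3876 + 1145/17347 = -10760*1/3876 + 1145/17347 = -2690/969 + 1145/17347 = -2397575/884697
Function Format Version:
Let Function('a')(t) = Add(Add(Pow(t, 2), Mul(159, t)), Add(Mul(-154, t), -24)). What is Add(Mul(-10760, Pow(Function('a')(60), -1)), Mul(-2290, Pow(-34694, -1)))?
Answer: Rational(-2397575, 884697) ≈ -2.7101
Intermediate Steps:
Function('a')(t) = Add(-24, Pow(t, 2), Mul(5, t)) (Function('a')(t) = Add(Add(Pow(t, 2), Mul(159, t)), Add(-24, Mul(-154, t))) = Add(-24, Pow(t, 2), Mul(5, t)))
Add(Mul(-10760, Pow(Function('a')(60), -1)), Mul(-2290, Pow(-34694, -1))) = Add(Mul(-10760, Pow(Add(-24, Pow(60, 2), Mul(5, 60)), -1)), Mul(-2290, Pow(-34694, -1))) = Add(Mul(-10760, Pow(Add(-24, 3600, 300), -1)), Mul(-2290, Rational(-1, 34694))) = Add(Mul(-10760, Pow(3876, -1)), Rational(1145, 17347)) = Add(Mul(-10760, Rational(1, 3876)), Rational(1145, 17347)) = Add(Rational(-2690, 969), Rational(1145, 17347)) = Rational(-2397575, 884697)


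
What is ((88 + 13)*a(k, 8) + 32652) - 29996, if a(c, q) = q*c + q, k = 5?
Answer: 7504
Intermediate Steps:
a(c, q) = q + c*q (a(c, q) = c*q + q = q + c*q)
((88 + 13)*a(k, 8) + 32652) - 29996 = ((88 + 13)*(8*(1 + 5)) + 32652) - 29996 = (101*(8*6) + 32652) - 29996 = (101*48 + 32652) - 29996 = (4848 + 32652) - 29996 = 37500 - 29996 = 7504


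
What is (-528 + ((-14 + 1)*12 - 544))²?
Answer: 1507984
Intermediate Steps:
(-528 + ((-14 + 1)*12 - 544))² = (-528 + (-13*12 - 544))² = (-528 + (-156 - 544))² = (-528 - 700)² = (-1228)² = 1507984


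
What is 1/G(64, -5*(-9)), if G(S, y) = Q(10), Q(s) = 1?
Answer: 1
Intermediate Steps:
G(S, y) = 1
1/G(64, -5*(-9)) = 1/1 = 1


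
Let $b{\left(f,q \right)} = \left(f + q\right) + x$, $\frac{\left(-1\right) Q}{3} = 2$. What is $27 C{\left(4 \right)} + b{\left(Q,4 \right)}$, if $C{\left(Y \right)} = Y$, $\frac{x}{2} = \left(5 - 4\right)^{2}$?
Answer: $108$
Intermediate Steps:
$x = 2$ ($x = 2 \left(5 - 4\right)^{2} = 2 \cdot 1^{2} = 2 \cdot 1 = 2$)
$Q = -6$ ($Q = \left(-3\right) 2 = -6$)
$b{\left(f,q \right)} = 2 + f + q$ ($b{\left(f,q \right)} = \left(f + q\right) + 2 = 2 + f + q$)
$27 C{\left(4 \right)} + b{\left(Q,4 \right)} = 27 \cdot 4 + \left(2 - 6 + 4\right) = 108 + 0 = 108$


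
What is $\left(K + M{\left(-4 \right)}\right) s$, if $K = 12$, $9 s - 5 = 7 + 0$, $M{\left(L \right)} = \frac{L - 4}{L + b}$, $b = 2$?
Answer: $\frac{64}{3} \approx 21.333$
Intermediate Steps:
$M{\left(L \right)} = \frac{-4 + L}{2 + L}$ ($M{\left(L \right)} = \frac{L - 4}{L + 2} = \frac{-4 + L}{2 + L}$)
$s = \frac{4}{3}$ ($s = \frac{5}{9} + \frac{7 + 0}{9} = \frac{5}{9} + \frac{1}{9} \cdot 7 = \frac{5}{9} + \frac{7}{9} = \frac{4}{3} \approx 1.3333$)
$\left(K + M{\left(-4 \right)}\right) s = \left(12 + \frac{-4 - 4}{2 - 4}\right) \frac{4}{3} = \left(12 + \frac{1}{-2} \left(-8\right)\right) \frac{4}{3} = \left(12 - -4\right) \frac{4}{3} = \left(12 + 4\right) \frac{4}{3} = 16 \cdot \frac{4}{3} = \frac{64}{3}$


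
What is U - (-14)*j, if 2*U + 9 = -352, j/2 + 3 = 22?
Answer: 703/2 ≈ 351.50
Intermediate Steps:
j = 38 (j = -6 + 2*22 = -6 + 44 = 38)
U = -361/2 (U = -9/2 + (½)*(-352) = -9/2 - 176 = -361/2 ≈ -180.50)
U - (-14)*j = -361/2 - (-14)*38 = -361/2 - 1*(-532) = -361/2 + 532 = 703/2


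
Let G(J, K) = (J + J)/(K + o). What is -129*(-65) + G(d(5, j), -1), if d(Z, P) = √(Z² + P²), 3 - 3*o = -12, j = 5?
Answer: 8385 + 5*√2/2 ≈ 8388.5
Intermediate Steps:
o = 5 (o = 1 - ⅓*(-12) = 1 + 4 = 5)
d(Z, P) = √(P² + Z²)
G(J, K) = 2*J/(5 + K) (G(J, K) = (J + J)/(K + 5) = (2*J)/(5 + K) = 2*J/(5 + K))
-129*(-65) + G(d(5, j), -1) = -129*(-65) + 2*√(5² + 5²)/(5 - 1) = 8385 + 2*√(25 + 25)/4 = 8385 + 2*√50*(¼) = 8385 + 2*(5*√2)*(¼) = 8385 + 5*√2/2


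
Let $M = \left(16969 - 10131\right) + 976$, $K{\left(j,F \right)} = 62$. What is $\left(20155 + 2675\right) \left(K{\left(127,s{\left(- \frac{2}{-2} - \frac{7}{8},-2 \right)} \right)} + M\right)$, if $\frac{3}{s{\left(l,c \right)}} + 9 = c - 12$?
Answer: $179809080$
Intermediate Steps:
$s{\left(l,c \right)} = \frac{3}{-21 + c}$ ($s{\left(l,c \right)} = \frac{3}{-9 + \left(c - 12\right)} = \frac{3}{-9 + \left(-12 + c\right)} = \frac{3}{-21 + c}$)
$M = 7814$ ($M = 6838 + 976 = 7814$)
$\left(20155 + 2675\right) \left(K{\left(127,s{\left(- \frac{2}{-2} - \frac{7}{8},-2 \right)} \right)} + M\right) = \left(20155 + 2675\right) \left(62 + 7814\right) = 22830 \cdot 7876 = 179809080$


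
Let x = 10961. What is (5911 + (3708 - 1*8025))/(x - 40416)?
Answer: -1594/29455 ≈ -0.054116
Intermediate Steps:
(5911 + (3708 - 1*8025))/(x - 40416) = (5911 + (3708 - 1*8025))/(10961 - 40416) = (5911 + (3708 - 8025))/(-29455) = (5911 - 4317)*(-1/29455) = 1594*(-1/29455) = -1594/29455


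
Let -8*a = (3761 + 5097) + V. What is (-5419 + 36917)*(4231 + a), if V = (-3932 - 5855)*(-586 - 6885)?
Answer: -1151152476563/4 ≈ -2.8779e+11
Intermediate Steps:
V = 73118677 (V = -9787*(-7471) = 73118677)
a = -73127535/8 (a = -((3761 + 5097) + 73118677)/8 = -(8858 + 73118677)/8 = -1/8*73127535 = -73127535/8 ≈ -9.1409e+6)
(-5419 + 36917)*(4231 + a) = (-5419 + 36917)*(4231 - 73127535/8) = 31498*(-73093687/8) = -1151152476563/4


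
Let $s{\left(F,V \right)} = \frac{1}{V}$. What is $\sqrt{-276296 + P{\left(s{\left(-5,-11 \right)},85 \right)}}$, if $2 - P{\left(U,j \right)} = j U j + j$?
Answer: $\frac{4 i \sqrt{2085149}}{11} \approx 525.09 i$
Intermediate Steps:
$P{\left(U,j \right)} = 2 - j - U j^{2}$ ($P{\left(U,j \right)} = 2 - \left(j U j + j\right) = 2 - \left(U j j + j\right) = 2 - \left(U j^{2} + j\right) = 2 - \left(j + U j^{2}\right) = 2 - j - U j^{2}$)
$\sqrt{-276296 + P{\left(s{\left(-5,-11 \right)},85 \right)}} = \sqrt{-276296 - \left(83 + \frac{85^{2}}{-11}\right)} = \sqrt{-276296 - \left(83 - \frac{7225}{11}\right)} = \sqrt{-276296 + \left(2 - 85 + \frac{7225}{11}\right)} = \sqrt{-276296 + \frac{6312}{11}} = \sqrt{- \frac{3032944}{11}} = \frac{4 i \sqrt{2085149}}{11}$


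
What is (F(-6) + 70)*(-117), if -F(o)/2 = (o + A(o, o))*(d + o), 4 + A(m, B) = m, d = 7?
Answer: -11934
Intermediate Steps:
A(m, B) = -4 + m
F(o) = -2*(-4 + 2*o)*(7 + o) (F(o) = -2*(o + (-4 + o))*(7 + o) = -2*(-4 + 2*o)*(7 + o))
(F(-6) + 70)*(-117) = ((56 - 20*(-6) - 4*(-6)**2) + 70)*(-117) = ((56 + 120 - 4*36) + 70)*(-117) = ((56 + 120 - 144) + 70)*(-117) = (32 + 70)*(-117) = 102*(-117) = -11934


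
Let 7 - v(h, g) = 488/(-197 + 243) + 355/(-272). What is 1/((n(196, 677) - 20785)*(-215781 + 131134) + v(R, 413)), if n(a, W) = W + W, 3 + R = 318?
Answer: 6256/10289717746981 ≈ 6.0799e-10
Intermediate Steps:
R = 315 (R = -3 + 318 = 315)
n(a, W) = 2*W
v(h, g) = -14411/6256 (v(h, g) = 7 - (488/(-197 + 243) + 355/(-272)) = 7 - (488/46 + 355*(-1/272)) = 7 - (488*(1/46) - 355/272) = 7 - (244/23 - 355/272) = 7 - 1*58203/6256 = 7 - 58203/6256 = -14411/6256)
1/((n(196, 677) - 20785)*(-215781 + 131134) + v(R, 413)) = 1/((2*677 - 20785)*(-215781 + 131134) - 14411/6256) = 1/((1354 - 20785)*(-84647) - 14411/6256) = 1/(-19431*(-84647) - 14411/6256) = 1/(1644775857 - 14411/6256) = 1/(10289717746981/6256) = 6256/10289717746981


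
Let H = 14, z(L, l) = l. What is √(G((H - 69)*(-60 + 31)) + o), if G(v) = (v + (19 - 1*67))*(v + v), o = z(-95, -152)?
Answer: √4934778 ≈ 2221.4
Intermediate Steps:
o = -152
G(v) = 2*v*(-48 + v) (G(v) = (v + (19 - 67))*(2*v) = (v - 48)*(2*v) = (-48 + v)*(2*v) = 2*v*(-48 + v))
√(G((H - 69)*(-60 + 31)) + o) = √(2*((14 - 69)*(-60 + 31))*(-48 + (14 - 69)*(-60 + 31)) - 152) = √(2*(-55*(-29))*(-48 - 55*(-29)) - 152) = √(2*1595*(-48 + 1595) - 152) = √(2*1595*1547 - 152) = √(4934930 - 152) = √4934778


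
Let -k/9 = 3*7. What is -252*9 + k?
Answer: -2457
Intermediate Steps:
k = -189 (k = -27*7 = -9*21 = -189)
-252*9 + k = -252*9 - 189 = -84*27 - 189 = -2268 - 189 = -2457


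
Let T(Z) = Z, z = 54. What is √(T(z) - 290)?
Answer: 2*I*√59 ≈ 15.362*I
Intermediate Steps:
√(T(z) - 290) = √(54 - 290) = √(-236) = 2*I*√59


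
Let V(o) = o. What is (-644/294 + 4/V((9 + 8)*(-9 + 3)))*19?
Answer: -15124/357 ≈ -42.364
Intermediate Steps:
(-644/294 + 4/V((9 + 8)*(-9 + 3)))*19 = (-644/294 + 4/(((9 + 8)*(-9 + 3))))*19 = (-644*1/294 + 4/((17*(-6))))*19 = (-46/21 + 4/(-102))*19 = (-46/21 + 4*(-1/102))*19 = (-46/21 - 2/51)*19 = -796/357*19 = -15124/357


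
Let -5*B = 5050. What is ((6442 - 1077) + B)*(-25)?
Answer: -108875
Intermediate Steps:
B = -1010 (B = -⅕*5050 = -1010)
((6442 - 1077) + B)*(-25) = ((6442 - 1077) - 1010)*(-25) = (5365 - 1010)*(-25) = 4355*(-25) = -108875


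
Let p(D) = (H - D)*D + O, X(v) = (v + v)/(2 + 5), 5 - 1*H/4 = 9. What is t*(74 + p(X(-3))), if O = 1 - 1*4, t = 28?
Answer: 16460/7 ≈ 2351.4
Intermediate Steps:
H = -16 (H = 20 - 4*9 = 20 - 36 = -16)
X(v) = 2*v/7 (X(v) = (2*v)/7 = (2*v)*(1/7) = 2*v/7)
O = -3 (O = 1 - 4 = -3)
p(D) = -3 + D*(-16 - D) (p(D) = (-16 - D)*D - 3 = D*(-16 - D) - 3 = -3 + D*(-16 - D))
t*(74 + p(X(-3))) = 28*(74 + (-3 - ((2/7)*(-3))**2 - 32*(-3)/7)) = 28*(74 + (-3 - (-6/7)**2 - 16*(-6/7))) = 28*(74 + (-3 - 1*36/49 + 96/7)) = 28*(74 + (-3 - 36/49 + 96/7)) = 28*(74 + 489/49) = 28*(4115/49) = 16460/7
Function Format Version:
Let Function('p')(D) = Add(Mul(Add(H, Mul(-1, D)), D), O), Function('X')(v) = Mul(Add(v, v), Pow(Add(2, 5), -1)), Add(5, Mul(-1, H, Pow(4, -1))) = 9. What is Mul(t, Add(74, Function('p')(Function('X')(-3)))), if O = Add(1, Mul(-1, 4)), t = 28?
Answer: Rational(16460, 7) ≈ 2351.4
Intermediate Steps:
H = -16 (H = Add(20, Mul(-4, 9)) = Add(20, -36) = -16)
Function('X')(v) = Mul(Rational(2, 7), v) (Function('X')(v) = Mul(Mul(2, v), Pow(7, -1)) = Mul(Mul(2, v), Rational(1, 7)) = Mul(Rational(2, 7), v))
O = -3 (O = Add(1, -4) = -3)
Function('p')(D) = Add(-3, Mul(D, Add(-16, Mul(-1, D)))) (Function('p')(D) = Add(Mul(Add(-16, Mul(-1, D)), D), -3) = Add(Mul(D, Add(-16, Mul(-1, D))), -3) = Add(-3, Mul(D, Add(-16, Mul(-1, D)))))
Mul(t, Add(74, Function('p')(Function('X')(-3)))) = Mul(28, Add(74, Add(-3, Mul(-1, Pow(Mul(Rational(2, 7), -3), 2)), Mul(-16, Mul(Rational(2, 7), -3))))) = Mul(28, Add(74, Add(-3, Mul(-1, Pow(Rational(-6, 7), 2)), Mul(-16, Rational(-6, 7))))) = Mul(28, Add(74, Add(-3, Mul(-1, Rational(36, 49)), Rational(96, 7)))) = Mul(28, Add(74, Add(-3, Rational(-36, 49), Rational(96, 7)))) = Mul(28, Add(74, Rational(489, 49))) = Mul(28, Rational(4115, 49)) = Rational(16460, 7)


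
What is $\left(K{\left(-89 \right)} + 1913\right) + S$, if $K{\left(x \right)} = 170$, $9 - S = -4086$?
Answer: $6178$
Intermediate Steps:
$S = 4095$ ($S = 9 - -4086 = 9 + 4086 = 4095$)
$\left(K{\left(-89 \right)} + 1913\right) + S = \left(170 + 1913\right) + 4095 = 2083 + 4095 = 6178$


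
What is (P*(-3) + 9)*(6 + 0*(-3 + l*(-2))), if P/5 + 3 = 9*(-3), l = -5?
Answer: 2754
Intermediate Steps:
P = -150 (P = -15 + 5*(9*(-3)) = -15 + 5*(-27) = -15 - 135 = -150)
(P*(-3) + 9)*(6 + 0*(-3 + l*(-2))) = (-150*(-3) + 9)*(6 + 0*(-3 - 5*(-2))) = (450 + 9)*(6 + 0*(-3 + 10)) = 459*(6 + 0*7) = 459*(6 + 0) = 459*6 = 2754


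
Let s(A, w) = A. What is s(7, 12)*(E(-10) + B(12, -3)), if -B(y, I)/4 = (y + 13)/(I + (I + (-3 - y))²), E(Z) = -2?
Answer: -5194/321 ≈ -16.181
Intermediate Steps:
B(y, I) = -4*(13 + y)/(I + (-3 + I - y)²) (B(y, I) = -4*(y + 13)/(I + (I + (-3 - y))²) = -4*(13 + y)/(I + (-3 + I - y)²))
s(7, 12)*(E(-10) + B(12, -3)) = 7*(-2 + 4*(-13 - 1*12)/(-3 + (3 + 12 - 1*(-3))²)) = 7*(-2 + 4*(-13 - 12)/(-3 + (3 + 12 + 3)²)) = 7*(-2 + 4*(-25)/(-3 + 18²)) = 7*(-2 + 4*(-25)/(-3 + 324)) = 7*(-2 + 4*(-25)/321) = 7*(-2 + 4*(1/321)*(-25)) = 7*(-2 - 100/321) = 7*(-742/321) = -5194/321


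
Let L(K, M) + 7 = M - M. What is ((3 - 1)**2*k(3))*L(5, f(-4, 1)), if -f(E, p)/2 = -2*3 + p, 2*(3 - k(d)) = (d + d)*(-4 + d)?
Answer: -168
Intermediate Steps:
k(d) = 3 - d*(-4 + d) (k(d) = 3 - (d + d)*(-4 + d)/2 = 3 - 2*d*(-4 + d)/2 = 3 - d*(-4 + d))
f(E, p) = 12 - 2*p (f(E, p) = -2*(-2*3 + p) = -2*(-6 + p) = 12 - 2*p)
L(K, M) = -7 (L(K, M) = -7 + (M - M) = -7 + 0 = -7)
((3 - 1)**2*k(3))*L(5, f(-4, 1)) = ((3 - 1)**2*(3 - 1*3**2 + 4*3))*(-7) = (2**2*(3 - 1*9 + 12))*(-7) = (4*(3 - 9 + 12))*(-7) = (4*6)*(-7) = 24*(-7) = -168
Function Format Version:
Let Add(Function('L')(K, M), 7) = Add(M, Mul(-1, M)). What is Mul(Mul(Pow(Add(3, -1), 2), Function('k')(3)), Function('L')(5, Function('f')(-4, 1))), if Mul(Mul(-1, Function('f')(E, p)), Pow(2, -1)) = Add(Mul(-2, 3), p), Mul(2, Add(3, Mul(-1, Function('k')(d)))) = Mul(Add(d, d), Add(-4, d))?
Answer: -168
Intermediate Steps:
Function('k')(d) = Add(3, Mul(-1, d, Add(-4, d))) (Function('k')(d) = Add(3, Mul(Rational(-1, 2), Mul(Add(d, d), Add(-4, d)))) = Add(3, Mul(Rational(-1, 2), Mul(Mul(2, d), Add(-4, d)))) = Add(3, Mul(Rational(-1, 2), Mul(2, d, Add(-4, d)))) = Add(3, Mul(-1, d, Add(-4, d))))
Function('f')(E, p) = Add(12, Mul(-2, p)) (Function('f')(E, p) = Mul(-2, Add(Mul(-2, 3), p)) = Mul(-2, Add(-6, p)) = Add(12, Mul(-2, p)))
Function('L')(K, M) = -7 (Function('L')(K, M) = Add(-7, Add(M, Mul(-1, M))) = Add(-7, 0) = -7)
Mul(Mul(Pow(Add(3, -1), 2), Function('k')(3)), Function('L')(5, Function('f')(-4, 1))) = Mul(Mul(Pow(Add(3, -1), 2), Add(3, Mul(-1, Pow(3, 2)), Mul(4, 3))), -7) = Mul(Mul(Pow(2, 2), Add(3, Mul(-1, 9), 12)), -7) = Mul(Mul(4, Add(3, -9, 12)), -7) = Mul(Mul(4, 6), -7) = Mul(24, -7) = -168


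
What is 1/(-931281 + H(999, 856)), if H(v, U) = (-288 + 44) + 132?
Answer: -1/931393 ≈ -1.0737e-6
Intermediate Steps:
H(v, U) = -112 (H(v, U) = -244 + 132 = -112)
1/(-931281 + H(999, 856)) = 1/(-931281 - 112) = 1/(-931393) = -1/931393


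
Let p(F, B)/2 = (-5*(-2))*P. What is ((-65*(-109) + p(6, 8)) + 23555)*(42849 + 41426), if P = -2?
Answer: 2578815000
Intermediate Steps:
p(F, B) = -40 (p(F, B) = 2*(-5*(-2)*(-2)) = 2*(10*(-2)) = 2*(-20) = -40)
((-65*(-109) + p(6, 8)) + 23555)*(42849 + 41426) = ((-65*(-109) - 40) + 23555)*(42849 + 41426) = ((7085 - 40) + 23555)*84275 = (7045 + 23555)*84275 = 30600*84275 = 2578815000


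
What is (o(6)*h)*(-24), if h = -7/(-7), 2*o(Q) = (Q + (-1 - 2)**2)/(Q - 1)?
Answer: -36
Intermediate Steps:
o(Q) = (9 + Q)/(2*(-1 + Q)) (o(Q) = ((Q + (-1 - 2)**2)/(Q - 1))/2 = ((Q + (-3)**2)/(-1 + Q))/2 = ((Q + 9)/(-1 + Q))/2 = ((9 + Q)/(-1 + Q))/2 = (9 + Q)/(2*(-1 + Q)))
h = 1 (h = -7*(-1/7) = 1)
(o(6)*h)*(-24) = (((9 + 6)/(2*(-1 + 6)))*1)*(-24) = (((1/2)*15/5)*1)*(-24) = (((1/2)*(1/5)*15)*1)*(-24) = ((3/2)*1)*(-24) = (3/2)*(-24) = -36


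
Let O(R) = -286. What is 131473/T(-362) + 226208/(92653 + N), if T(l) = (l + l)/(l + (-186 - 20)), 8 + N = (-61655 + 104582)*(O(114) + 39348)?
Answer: 31306457412136402/303520188539 ≈ 1.0314e+5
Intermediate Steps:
N = 1676814466 (N = -8 + (-61655 + 104582)*(-286 + 39348) = -8 + 42927*39062 = -8 + 1676814474 = 1676814466)
T(l) = 2*l/(-206 + l) (T(l) = (2*l)/(l - 206) = (2*l)/(-206 + l) = 2*l/(-206 + l))
131473/T(-362) + 226208/(92653 + N) = 131473/((2*(-362)/(-206 - 362))) + 226208/(92653 + 1676814466) = 131473/((2*(-362)/(-568))) + 226208/1676907119 = 131473/((2*(-362)*(-1/568))) + 226208*(1/1676907119) = 131473/(181/142) + 226208/1676907119 = 131473*(142/181) + 226208/1676907119 = 18669166/181 + 226208/1676907119 = 31306457412136402/303520188539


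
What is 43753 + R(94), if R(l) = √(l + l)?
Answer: 43753 + 2*√47 ≈ 43767.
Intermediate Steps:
R(l) = √2*√l (R(l) = √(2*l) = √2*√l)
43753 + R(94) = 43753 + √2*√94 = 43753 + 2*√47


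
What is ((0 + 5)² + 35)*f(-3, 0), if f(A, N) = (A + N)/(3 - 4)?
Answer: 180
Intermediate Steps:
f(A, N) = -A - N (f(A, N) = (A + N)/(-1) = (A + N)*(-1) = -A - N)
((0 + 5)² + 35)*f(-3, 0) = ((0 + 5)² + 35)*(-1*(-3) - 1*0) = (5² + 35)*(3 + 0) = (25 + 35)*3 = 60*3 = 180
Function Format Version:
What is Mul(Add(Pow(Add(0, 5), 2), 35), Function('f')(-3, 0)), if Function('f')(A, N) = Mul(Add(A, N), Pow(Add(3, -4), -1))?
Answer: 180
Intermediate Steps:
Function('f')(A, N) = Add(Mul(-1, A), Mul(-1, N)) (Function('f')(A, N) = Mul(Add(A, N), Pow(-1, -1)) = Mul(Add(A, N), -1) = Add(Mul(-1, A), Mul(-1, N)))
Mul(Add(Pow(Add(0, 5), 2), 35), Function('f')(-3, 0)) = Mul(Add(Pow(Add(0, 5), 2), 35), Add(Mul(-1, -3), Mul(-1, 0))) = Mul(Add(Pow(5, 2), 35), Add(3, 0)) = Mul(Add(25, 35), 3) = Mul(60, 3) = 180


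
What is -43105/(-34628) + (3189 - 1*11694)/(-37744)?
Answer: 68623795/46678544 ≈ 1.4701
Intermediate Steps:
-43105/(-34628) + (3189 - 1*11694)/(-37744) = -43105*(-1/34628) + (3189 - 11694)*(-1/37744) = 43105/34628 - 8505*(-1/37744) = 43105/34628 + 1215/5392 = 68623795/46678544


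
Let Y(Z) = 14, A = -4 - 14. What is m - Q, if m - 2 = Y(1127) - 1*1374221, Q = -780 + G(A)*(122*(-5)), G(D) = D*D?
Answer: -1175785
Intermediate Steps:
A = -18
G(D) = D**2
Q = -198420 (Q = -780 + (-18)**2*(122*(-5)) = -780 + 324*(-610) = -780 - 197640 = -198420)
m = -1374205 (m = 2 + (14 - 1*1374221) = 2 + (14 - 1374221) = 2 - 1374207 = -1374205)
m - Q = -1374205 - 1*(-198420) = -1374205 + 198420 = -1175785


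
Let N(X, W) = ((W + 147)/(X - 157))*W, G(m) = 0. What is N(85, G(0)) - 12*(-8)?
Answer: 96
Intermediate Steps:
N(X, W) = W*(147 + W)/(-157 + X) (N(X, W) = ((147 + W)/(-157 + X))*W = W*(147 + W)/(-157 + X))
N(85, G(0)) - 12*(-8) = 0*(147 + 0)/(-157 + 85) - 12*(-8) = 0*147/(-72) + 96 = 0*(-1/72)*147 + 96 = 0 + 96 = 96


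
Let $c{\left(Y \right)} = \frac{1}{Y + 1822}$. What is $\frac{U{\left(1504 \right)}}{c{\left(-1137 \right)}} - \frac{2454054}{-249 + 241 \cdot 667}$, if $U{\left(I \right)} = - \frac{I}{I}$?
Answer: $- \frac{56197592}{80249} \approx -700.29$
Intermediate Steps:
$c{\left(Y \right)} = \frac{1}{1822 + Y}$
$U{\left(I \right)} = -1$ ($U{\left(I \right)} = \left(-1\right) 1 = -1$)
$\frac{U{\left(1504 \right)}}{c{\left(-1137 \right)}} - \frac{2454054}{-249 + 241 \cdot 667} = - \frac{1}{\frac{1}{1822 - 1137}} - \frac{2454054}{-249 + 241 \cdot 667} = - \frac{1}{\frac{1}{685}} - \frac{2454054}{-249 + 160747} = - \frac{1}{\frac{1}{685}} - \frac{2454054}{160498} = \left(-1\right) 685 - \frac{1227027}{80249} = -685 - \frac{1227027}{80249} = - \frac{56197592}{80249}$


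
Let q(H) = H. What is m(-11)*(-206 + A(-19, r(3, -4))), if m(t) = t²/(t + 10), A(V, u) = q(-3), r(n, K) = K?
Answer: 25289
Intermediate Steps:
A(V, u) = -3
m(t) = t²/(10 + t)
m(-11)*(-206 + A(-19, r(3, -4))) = ((-11)²/(10 - 11))*(-206 - 3) = (121/(-1))*(-209) = (121*(-1))*(-209) = -121*(-209) = 25289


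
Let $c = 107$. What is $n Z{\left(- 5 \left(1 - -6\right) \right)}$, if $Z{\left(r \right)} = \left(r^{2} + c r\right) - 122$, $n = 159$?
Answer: $-420078$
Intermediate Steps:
$Z{\left(r \right)} = -122 + r^{2} + 107 r$ ($Z{\left(r \right)} = \left(r^{2} + 107 r\right) - 122 = -122 + r^{2} + 107 r$)
$n Z{\left(- 5 \left(1 - -6\right) \right)} = 159 \left(-122 + \left(- 5 \left(1 - -6\right)\right)^{2} + 107 \left(- 5 \left(1 - -6\right)\right)\right) = 159 \left(-122 + \left(- 5 \left(1 + 6\right)\right)^{2} + 107 \left(- 5 \left(1 + 6\right)\right)\right) = 159 \left(-122 + \left(\left(-5\right) 7\right)^{2} + 107 \left(\left(-5\right) 7\right)\right) = 159 \left(-122 + \left(-35\right)^{2} + 107 \left(-35\right)\right) = 159 \left(-122 + 1225 - 3745\right) = 159 \left(-2642\right) = -420078$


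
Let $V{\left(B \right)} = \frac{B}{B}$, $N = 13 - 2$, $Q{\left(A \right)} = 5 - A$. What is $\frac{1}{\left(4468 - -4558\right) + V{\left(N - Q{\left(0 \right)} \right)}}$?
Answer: $\frac{1}{9027} \approx 0.00011078$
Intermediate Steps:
$N = 11$ ($N = 13 - 2 = 11$)
$V{\left(B \right)} = 1$
$\frac{1}{\left(4468 - -4558\right) + V{\left(N - Q{\left(0 \right)} \right)}} = \frac{1}{\left(4468 - -4558\right) + 1} = \frac{1}{\left(4468 + 4558\right) + 1} = \frac{1}{9026 + 1} = \frac{1}{9027}$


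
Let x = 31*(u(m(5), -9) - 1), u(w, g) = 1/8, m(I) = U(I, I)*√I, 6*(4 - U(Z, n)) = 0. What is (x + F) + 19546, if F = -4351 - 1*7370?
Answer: 62383/8 ≈ 7797.9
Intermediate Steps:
U(Z, n) = 4 (U(Z, n) = 4 - ⅙*0 = 4 + 0 = 4)
m(I) = 4*√I
u(w, g) = ⅛
F = -11721 (F = -4351 - 7370 = -11721)
x = -217/8 (x = 31*(⅛ - 1) = 31*(-7/8) = -217/8 ≈ -27.125)
(x + F) + 19546 = (-217/8 - 11721) + 19546 = -93985/8 + 19546 = 62383/8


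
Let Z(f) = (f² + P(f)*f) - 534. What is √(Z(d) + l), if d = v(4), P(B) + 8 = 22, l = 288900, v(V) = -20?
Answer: 3*√32054 ≈ 537.11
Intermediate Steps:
P(B) = 14 (P(B) = -8 + 22 = 14)
d = -20
Z(f) = -534 + f² + 14*f (Z(f) = (f² + 14*f) - 534 = -534 + f² + 14*f)
√(Z(d) + l) = √((-534 + (-20)² + 14*(-20)) + 288900) = √((-534 + 400 - 280) + 288900) = √(-414 + 288900) = √288486 = 3*√32054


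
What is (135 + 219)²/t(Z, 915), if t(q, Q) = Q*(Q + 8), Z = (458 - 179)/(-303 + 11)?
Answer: 41772/281515 ≈ 0.14838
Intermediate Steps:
Z = -279/292 (Z = 279/(-292) = 279*(-1/292) = -279/292 ≈ -0.95548)
t(q, Q) = Q*(8 + Q)
(135 + 219)²/t(Z, 915) = (135 + 219)²/((915*(8 + 915))) = 354²/((915*923)) = 125316/844545 = 125316*(1/844545) = 41772/281515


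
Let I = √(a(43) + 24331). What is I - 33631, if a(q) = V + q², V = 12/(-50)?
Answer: -33631 + √654494/5 ≈ -33469.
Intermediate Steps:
V = -6/25 (V = 12*(-1/50) = -6/25 ≈ -0.24000)
a(q) = -6/25 + q²
I = √654494/5 (I = √((-6/25 + 43²) + 24331) = √((-6/25 + 1849) + 24331) = √(46219/25 + 24331) = √(654494/25) = √654494/5 ≈ 161.80)
I - 33631 = √654494/5 - 33631 = -33631 + √654494/5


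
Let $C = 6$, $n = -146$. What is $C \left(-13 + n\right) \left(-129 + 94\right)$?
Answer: $33390$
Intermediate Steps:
$C \left(-13 + n\right) \left(-129 + 94\right) = 6 \left(-13 - 146\right) \left(-129 + 94\right) = 6 \left(\left(-159\right) \left(-35\right)\right) = 6 \cdot 5565 = 33390$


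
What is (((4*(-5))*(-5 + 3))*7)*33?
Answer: 9240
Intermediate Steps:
(((4*(-5))*(-5 + 3))*7)*33 = (-20*(-2)*7)*33 = (40*7)*33 = 280*33 = 9240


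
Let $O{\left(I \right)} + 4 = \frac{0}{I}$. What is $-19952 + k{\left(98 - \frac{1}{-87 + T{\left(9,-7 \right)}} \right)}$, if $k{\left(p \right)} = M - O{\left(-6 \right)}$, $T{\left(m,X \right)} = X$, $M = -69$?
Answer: $-20017$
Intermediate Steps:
$O{\left(I \right)} = -4$ ($O{\left(I \right)} = -4 + \frac{0}{I} = -4 + 0 = -4$)
$k{\left(p \right)} = -65$ ($k{\left(p \right)} = -69 - -4 = -69 + 4 = -65$)
$-19952 + k{\left(98 - \frac{1}{-87 + T{\left(9,-7 \right)}} \right)} = -19952 - 65 = -20017$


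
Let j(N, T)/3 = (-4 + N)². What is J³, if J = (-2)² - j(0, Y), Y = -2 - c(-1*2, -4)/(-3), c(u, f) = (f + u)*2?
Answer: -85184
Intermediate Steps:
c(u, f) = 2*f + 2*u
Y = -6 (Y = -2 - (2*(-4) + 2*(-1*2))/(-3) = -2 - (-8 + 2*(-2))*(-1)/3 = -2 - (-8 - 4)*(-1)/3 = -2 - (-12)*(-1)/3 = -2 - 1*4 = -2 - 4 = -6)
j(N, T) = 3*(-4 + N)²
J = -44 (J = (-2)² - 3*(-4 + 0)² = 4 - 3*(-4)² = 4 - 3*16 = 4 - 1*48 = 4 - 48 = -44)
J³ = (-44)³ = -85184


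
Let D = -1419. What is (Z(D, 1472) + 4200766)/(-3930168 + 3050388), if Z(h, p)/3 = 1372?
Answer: -191131/39990 ≈ -4.7795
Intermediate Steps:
Z(h, p) = 4116 (Z(h, p) = 3*1372 = 4116)
(Z(D, 1472) + 4200766)/(-3930168 + 3050388) = (4116 + 4200766)/(-3930168 + 3050388) = 4204882/(-879780) = 4204882*(-1/879780) = -191131/39990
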